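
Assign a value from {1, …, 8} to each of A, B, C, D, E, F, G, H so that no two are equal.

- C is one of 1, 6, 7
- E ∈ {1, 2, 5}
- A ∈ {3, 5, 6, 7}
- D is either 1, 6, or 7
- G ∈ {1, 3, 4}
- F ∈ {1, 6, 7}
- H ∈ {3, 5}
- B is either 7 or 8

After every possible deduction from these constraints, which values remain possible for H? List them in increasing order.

Among the 8 variables, 2 fits only E (and all 8 values in {1, 2, 3, 4, 5, 6, 7, 8} must be used), so E = 2.
The 7 still-open variables draw from only 7 values {1, 3, 4, 5, 6, 7, 8}, so each is used; only G can be 4, hence G = 4.
The 6 still-open variables together cover exactly {1, 3, 5, 6, 7, 8} — 6 values for 6 variables — and 8 appears only in B's list, so B = 8.
The 3 variables C, D, F are confined to {1, 6, 7}, which locks those values in; drop them from A.
No further eliminations apply; H can still be any of 3, 5.

3, 5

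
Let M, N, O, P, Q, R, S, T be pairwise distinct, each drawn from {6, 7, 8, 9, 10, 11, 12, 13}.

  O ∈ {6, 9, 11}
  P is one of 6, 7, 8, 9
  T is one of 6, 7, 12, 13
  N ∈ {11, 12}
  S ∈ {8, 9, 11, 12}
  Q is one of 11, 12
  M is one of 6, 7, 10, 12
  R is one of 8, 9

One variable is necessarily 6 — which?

O

Among the 8 variables, 10 fits only M (and all 8 values in {6, 7, 8, 9, 10, 11, 12, 13} must be used), so M = 10.
The 7 still-open variables draw from only 7 values {6, 7, 8, 9, 11, 12, 13}, so each is used; only T can be 13, hence T = 13.
Among the 6 still-open variables, 7 fits only P (and all 6 values in {6, 7, 8, 9, 11, 12} must be used), so P = 7.
Among the 5 still-open variables, 6 fits only O (and all 5 values in {6, 8, 9, 11, 12} must be used), so O = 6.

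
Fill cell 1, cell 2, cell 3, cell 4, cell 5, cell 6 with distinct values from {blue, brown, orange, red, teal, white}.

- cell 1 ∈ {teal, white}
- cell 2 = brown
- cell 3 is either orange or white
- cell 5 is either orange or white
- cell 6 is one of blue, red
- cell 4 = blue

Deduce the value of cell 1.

teal

cell 2 has just one choice, so cell 2 = brown.
cell 4 has just one choice, so cell 4 = blue. Strike blue from cell 6.
That leaves cell 6 = red.
The 3 still-open variables draw from only 3 values {orange, teal, white}, so each is used; only cell 1 can be teal, hence cell 1 = teal.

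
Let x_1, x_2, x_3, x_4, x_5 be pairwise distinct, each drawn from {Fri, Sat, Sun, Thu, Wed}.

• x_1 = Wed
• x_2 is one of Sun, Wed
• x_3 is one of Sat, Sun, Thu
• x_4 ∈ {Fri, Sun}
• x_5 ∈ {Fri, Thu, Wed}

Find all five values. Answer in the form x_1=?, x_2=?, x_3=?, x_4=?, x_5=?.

x_1 must be Wed (only option left). Strike Wed from x_2, x_5.
That leaves x_2 = Sun. Eliminate Sun elsewhere: x_3, x_4.
x_4's domain is down to {Fri}, so x_4 = Fri. So x_5 can't be Fri.
x_5 must be Thu (only option left). Strike Thu from x_3.
x_3 must be Sat (only option left).

x_1=Wed, x_2=Sun, x_3=Sat, x_4=Fri, x_5=Thu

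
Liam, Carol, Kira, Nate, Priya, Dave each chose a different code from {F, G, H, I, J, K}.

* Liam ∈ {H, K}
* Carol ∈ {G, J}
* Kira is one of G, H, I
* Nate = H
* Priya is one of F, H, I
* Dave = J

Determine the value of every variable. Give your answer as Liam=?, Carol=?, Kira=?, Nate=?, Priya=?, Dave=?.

Nate must be H (only option left). Eliminate H elsewhere: Liam, Kira, Priya.
Dave's domain is down to {J}, so Dave = J. Eliminate J elsewhere: Carol.
That leaves Liam = K.
Carol must be G (only option left). So Kira can't be G.
Kira must be I (only option left). Eliminate I elsewhere: Priya.
That leaves Priya = F.

Liam=K, Carol=G, Kira=I, Nate=H, Priya=F, Dave=J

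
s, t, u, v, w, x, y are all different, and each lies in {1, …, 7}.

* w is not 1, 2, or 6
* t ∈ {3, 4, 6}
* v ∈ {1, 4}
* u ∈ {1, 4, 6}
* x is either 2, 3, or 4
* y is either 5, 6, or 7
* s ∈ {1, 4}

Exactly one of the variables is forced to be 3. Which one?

Among the 7 variables, 2 fits only x (and all 7 values in {1, 2, 3, 4, 5, 6, 7} must be used), so x = 2.
s and v share exactly the 2 values {1, 4}; by pigeonhole those values go to them, so strike 1, 4 from t, u, w.
That leaves u = 6. Remove 6 from t, y.
So 3 goes to t.

t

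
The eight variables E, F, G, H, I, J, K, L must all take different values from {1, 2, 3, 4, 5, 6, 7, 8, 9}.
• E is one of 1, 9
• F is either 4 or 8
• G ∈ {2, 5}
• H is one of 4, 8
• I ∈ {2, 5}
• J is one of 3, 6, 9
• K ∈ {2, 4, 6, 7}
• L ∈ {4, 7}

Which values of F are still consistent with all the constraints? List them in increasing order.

4, 8

F and H between them cover only {4, 8} — a naked pair. Remove those values from K, L.
L must be 7 (only option left). Strike 7 from K.
The 2 variables G and I are confined to {2, 5}, which locks those values in; drop them from K.
K has just one choice, so K = 6. Remove 6 from J.
No further eliminations apply; F can still be any of 4, 8.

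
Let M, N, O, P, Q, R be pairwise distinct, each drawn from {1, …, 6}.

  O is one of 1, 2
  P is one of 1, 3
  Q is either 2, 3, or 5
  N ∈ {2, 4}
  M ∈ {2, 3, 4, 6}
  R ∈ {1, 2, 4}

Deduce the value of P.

3

The 6 variables together cover exactly {1, 2, 3, 4, 5, 6} — 6 values for 6 variables — and 5 appears only in Q's list, so Q = 5.
The 5 still-open variables together cover exactly {1, 2, 3, 4, 6} — 5 values for 5 variables — and 6 appears only in M's list, so M = 6.
Among the 4 still-open variables, 3 fits only P (and all 4 values in {1, 2, 3, 4} must be used), so P = 3.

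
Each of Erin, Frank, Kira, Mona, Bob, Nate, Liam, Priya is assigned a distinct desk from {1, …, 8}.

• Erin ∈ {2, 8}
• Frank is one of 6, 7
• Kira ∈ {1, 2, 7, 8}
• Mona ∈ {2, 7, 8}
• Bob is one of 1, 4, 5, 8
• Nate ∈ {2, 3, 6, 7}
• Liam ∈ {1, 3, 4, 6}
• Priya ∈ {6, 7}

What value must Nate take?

The 8 variables draw from only 8 values {1, 2, 3, 4, 5, 6, 7, 8}, so each is used; only Bob can be 5, hence Bob = 5.
The 7 still-open variables together cover exactly {1, 2, 3, 4, 6, 7, 8} — 7 values for 7 variables — and 4 appears only in Liam's list, so Liam = 4.
Among the 6 still-open variables, 1 fits only Kira (and all 6 values in {1, 2, 3, 6, 7, 8} must be used), so Kira = 1.
The 5 still-open variables together cover exactly {2, 3, 6, 7, 8} — 5 values for 5 variables — and 3 appears only in Nate's list, so Nate = 3.

3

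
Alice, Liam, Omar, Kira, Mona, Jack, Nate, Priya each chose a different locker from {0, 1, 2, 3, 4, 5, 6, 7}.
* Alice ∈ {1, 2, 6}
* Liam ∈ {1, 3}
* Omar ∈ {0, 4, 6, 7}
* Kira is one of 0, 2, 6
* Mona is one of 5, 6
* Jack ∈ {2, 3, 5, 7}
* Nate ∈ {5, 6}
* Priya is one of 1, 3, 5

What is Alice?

Among the 8 variables, 4 fits only Omar (and all 8 values in {0, 1, 2, 3, 4, 5, 6, 7} must be used), so Omar = 4.
The 7 still-open variables together cover exactly {0, 1, 2, 3, 5, 6, 7} — 7 values for 7 variables — and 0 appears only in Kira's list, so Kira = 0.
The 6 still-open variables draw from only 6 values {1, 2, 3, 5, 6, 7}, so each is used; only Jack can be 7, hence Jack = 7.
The 5 still-open variables together cover exactly {1, 2, 3, 5, 6} — 5 values for 5 variables — and 2 appears only in Alice's list, so Alice = 2.

2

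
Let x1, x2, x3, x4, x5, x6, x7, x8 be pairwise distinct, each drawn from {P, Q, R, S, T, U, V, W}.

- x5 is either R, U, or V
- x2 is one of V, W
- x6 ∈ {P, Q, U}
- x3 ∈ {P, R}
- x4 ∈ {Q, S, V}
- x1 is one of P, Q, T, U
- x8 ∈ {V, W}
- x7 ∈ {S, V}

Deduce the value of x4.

Q

The 8 variables together cover exactly {P, Q, R, S, T, U, V, W} — 8 values for 8 variables — and T appears only in x1's list, so x1 = T.
The 2 variables x2 and x8 are confined to {V, W}, which locks those values in; drop them from x4, x5, x7.
That leaves x7 = S. Remove S from x4.
So x4 = Q.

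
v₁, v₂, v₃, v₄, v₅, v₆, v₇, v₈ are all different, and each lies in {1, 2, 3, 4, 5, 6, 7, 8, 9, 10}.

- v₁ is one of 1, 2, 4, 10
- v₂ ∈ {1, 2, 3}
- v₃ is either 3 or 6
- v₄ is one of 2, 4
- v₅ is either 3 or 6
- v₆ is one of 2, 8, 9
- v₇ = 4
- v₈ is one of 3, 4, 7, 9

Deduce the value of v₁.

v₇'s domain is down to {4}, so v₇ = 4. So v₁, v₄, v₈ can't be 4.
That leaves v₄ = 2. Eliminate 2 elsewhere: v₁, v₂, v₆.
The 2 variables v₃ and v₅ are confined to {3, 6}, which locks those values in; drop them from v₂, v₈.
v₂ has just one choice, so v₂ = 1. So v₁ can't be 1.
So v₁ = 10.

10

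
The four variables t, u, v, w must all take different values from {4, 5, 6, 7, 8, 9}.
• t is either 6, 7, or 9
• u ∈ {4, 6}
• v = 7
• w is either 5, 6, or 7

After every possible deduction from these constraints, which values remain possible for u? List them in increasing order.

v's domain is down to {7}, so v = 7. Remove 7 from t, w.
No further eliminations apply; u can still be any of 4, 6.

4, 6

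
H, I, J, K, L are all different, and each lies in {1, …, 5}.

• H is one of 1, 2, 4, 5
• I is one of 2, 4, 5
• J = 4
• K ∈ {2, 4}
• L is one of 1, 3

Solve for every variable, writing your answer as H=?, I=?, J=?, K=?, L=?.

H=1, I=5, J=4, K=2, L=3

J has just one choice, so J = 4. Eliminate 4 elsewhere: H, I, K.
K has just one choice, so K = 2. Strike 2 from H, I.
I must be 5 (only option left). So H can't be 5.
H must be 1 (only option left). So L can't be 1.
L has just one choice, so L = 3.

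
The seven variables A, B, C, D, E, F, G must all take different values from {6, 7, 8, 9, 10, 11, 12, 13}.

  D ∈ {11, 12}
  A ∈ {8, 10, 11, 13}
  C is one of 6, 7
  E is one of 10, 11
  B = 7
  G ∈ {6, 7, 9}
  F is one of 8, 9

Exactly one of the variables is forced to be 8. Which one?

B must be 7 (only option left). Strike 7 from C, G.
C has just one choice, so C = 6. Eliminate 6 elsewhere: G.
G has just one choice, so G = 9. So F can't be 9.
So 8 goes to F.

F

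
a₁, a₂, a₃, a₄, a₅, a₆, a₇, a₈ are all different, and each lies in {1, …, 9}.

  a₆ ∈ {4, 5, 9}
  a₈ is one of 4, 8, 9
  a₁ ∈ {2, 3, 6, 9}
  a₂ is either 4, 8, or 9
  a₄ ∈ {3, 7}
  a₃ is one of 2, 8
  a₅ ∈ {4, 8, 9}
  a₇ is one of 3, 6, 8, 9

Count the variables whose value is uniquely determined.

The 8 variables draw from only 8 values {2, 3, 4, 5, 6, 7, 8, 9}, so each is used; only a₆ can be 5, hence a₆ = 5.
The 7 still-open variables draw from only 7 values {2, 3, 4, 6, 7, 8, 9}, so each is used; only a₄ can be 7, hence a₄ = 7.
The 3 variables a₂, a₅, a₈ are confined to {4, 8, 9}, which locks those values in; drop them from a₁, a₃, a₇.
a₃ has just one choice, so a₃ = 2. Eliminate 2 elsewhere: a₁.
Determined: a₃=2, a₄=7, a₆=5. The other variables each still have more than one consistent value. That makes 3.

3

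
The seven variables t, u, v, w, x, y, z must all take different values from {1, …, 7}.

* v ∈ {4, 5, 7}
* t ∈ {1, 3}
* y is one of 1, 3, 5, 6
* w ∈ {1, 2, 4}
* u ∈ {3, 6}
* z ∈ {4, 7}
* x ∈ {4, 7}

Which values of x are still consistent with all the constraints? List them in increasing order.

Among the 7 variables, 2 fits only w (and all 7 values in {1, 2, 3, 4, 5, 6, 7} must be used), so w = 2.
The 2 variables x and z are confined to {4, 7}, which locks those values in; drop them from v.
v has just one choice, so v = 5. Remove 5 from y.
No further eliminations apply; x can still be any of 4, 7.

4, 7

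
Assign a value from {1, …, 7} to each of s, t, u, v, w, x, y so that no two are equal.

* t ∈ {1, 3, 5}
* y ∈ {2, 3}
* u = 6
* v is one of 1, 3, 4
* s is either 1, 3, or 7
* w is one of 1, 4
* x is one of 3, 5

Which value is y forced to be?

u must be 6 (only option left).
The 6 still-open variables draw from only 6 values {1, 2, 3, 4, 5, 7}, so each is used; only y can be 2, hence y = 2.

2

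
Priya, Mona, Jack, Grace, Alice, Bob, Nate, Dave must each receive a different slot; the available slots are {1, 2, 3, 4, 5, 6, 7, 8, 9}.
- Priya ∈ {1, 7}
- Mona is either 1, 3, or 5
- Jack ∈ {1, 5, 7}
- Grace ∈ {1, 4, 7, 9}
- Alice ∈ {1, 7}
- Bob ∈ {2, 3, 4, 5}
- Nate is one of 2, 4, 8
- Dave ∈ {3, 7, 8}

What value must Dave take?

8

Among the 8 variables, 9 fits only Grace (and all 8 values in {1, 2, 3, 4, 5, 7, 8, 9} must be used), so Grace = 9.
Priya and Alice share exactly the 2 values {1, 7}; by pigeonhole those values go to them, so strike 1, 7 from Mona, Jack, Dave.
Jack's domain is down to {5}, so Jack = 5. Remove 5 from Mona, Bob.
That leaves Mona = 3. Remove 3 from Bob, Dave.
So Dave = 8.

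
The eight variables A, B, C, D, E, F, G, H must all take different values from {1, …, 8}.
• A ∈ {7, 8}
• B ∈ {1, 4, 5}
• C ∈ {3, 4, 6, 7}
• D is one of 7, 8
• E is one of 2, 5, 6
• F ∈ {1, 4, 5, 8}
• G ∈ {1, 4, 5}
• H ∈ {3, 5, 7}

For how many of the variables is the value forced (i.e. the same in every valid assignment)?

3

The 8 variables together cover exactly {1, 2, 3, 4, 5, 6, 7, 8} — 8 values for 8 variables — and 2 appears only in E's list, so E = 2.
Among the 7 still-open variables, 6 fits only C (and all 7 values in {1, 3, 4, 5, 6, 7, 8} must be used), so C = 6.
The 6 still-open variables draw from only 6 values {1, 3, 4, 5, 7, 8}, so each is used; only H can be 3, hence H = 3.
A and D share exactly the 2 values {7, 8}; by pigeonhole those values go to them, so strike 7, 8 from F.
Determined: C=6, E=2, H=3. The other variables each still have more than one consistent value. That makes 3.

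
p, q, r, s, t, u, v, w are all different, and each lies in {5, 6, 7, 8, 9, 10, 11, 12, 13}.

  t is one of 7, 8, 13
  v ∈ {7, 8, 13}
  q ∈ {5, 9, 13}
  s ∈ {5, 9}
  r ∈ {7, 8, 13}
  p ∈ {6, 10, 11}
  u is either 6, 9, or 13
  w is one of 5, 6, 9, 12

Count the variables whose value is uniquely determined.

2

r, t, v between them cover only {7, 8, 13} — a naked triple. Remove those values from q, u.
The 2 variables q and s are confined to {5, 9}, which locks those values in; drop them from u, w.
That leaves u = 6. Strike 6 from p, w.
w must be 12 (only option left).
Determined: u=6, w=12. The other variables each still have more than one consistent value. That makes 2.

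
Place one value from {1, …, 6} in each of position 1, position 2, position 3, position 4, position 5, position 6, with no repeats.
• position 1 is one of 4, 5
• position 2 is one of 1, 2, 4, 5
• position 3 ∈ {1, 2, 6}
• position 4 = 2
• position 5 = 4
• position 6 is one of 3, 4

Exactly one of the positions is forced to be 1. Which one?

position 4's domain is down to {2}, so position 4 = 2. Remove 2 from position 2, position 3.
That leaves position 5 = 4. Eliminate 4 elsewhere: position 1, position 2, position 6.
position 6's domain is down to {3}, so position 6 = 3.
That leaves position 1 = 5. Strike 5 from position 2.
So 1 goes to position 2.

position 2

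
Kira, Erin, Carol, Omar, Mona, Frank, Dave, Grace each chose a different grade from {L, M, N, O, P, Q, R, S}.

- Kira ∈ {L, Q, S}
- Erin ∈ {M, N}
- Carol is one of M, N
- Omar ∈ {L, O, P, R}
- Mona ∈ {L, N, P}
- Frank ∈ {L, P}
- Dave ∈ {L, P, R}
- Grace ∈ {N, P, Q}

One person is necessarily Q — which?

Grace

The 8 variables together cover exactly {L, M, N, O, P, Q, R, S} — 8 values for 8 variables — and O appears only in Omar's list, so Omar = O.
The 7 still-open variables together cover exactly {L, M, N, P, Q, R, S} — 7 values for 7 variables — and R appears only in Dave's list, so Dave = R.
The 6 still-open variables together cover exactly {L, M, N, P, Q, S} — 6 values for 6 variables — and S appears only in Kira's list, so Kira = S.
The 5 still-open variables together cover exactly {L, M, N, P, Q} — 5 values for 5 variables — and Q appears only in Grace's list, so Grace = Q.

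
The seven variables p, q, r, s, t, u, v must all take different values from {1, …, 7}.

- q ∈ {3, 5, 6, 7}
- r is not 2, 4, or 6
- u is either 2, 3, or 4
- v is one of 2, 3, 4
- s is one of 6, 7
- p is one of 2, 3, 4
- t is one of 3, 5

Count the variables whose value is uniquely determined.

2

The 7 variables together cover exactly {1, 2, 3, 4, 5, 6, 7} — 7 values for 7 variables — and 1 appears only in r's list, so r = 1.
p, u, v share exactly the 3 values {2, 3, 4}; by pigeonhole those values go to them, so strike 2, 3, 4 from q, t.
t must be 5 (only option left). So q can't be 5.
Determined: r=1, t=5. The other variables each still have more than one consistent value. That makes 2.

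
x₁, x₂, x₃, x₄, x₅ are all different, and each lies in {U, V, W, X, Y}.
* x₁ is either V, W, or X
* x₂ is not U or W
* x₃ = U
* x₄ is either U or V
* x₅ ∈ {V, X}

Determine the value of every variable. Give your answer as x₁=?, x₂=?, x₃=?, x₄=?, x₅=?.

x₃ must be U (only option left). So x₄ can't be U.
x₄ has just one choice, so x₄ = V. Strike V from x₁, x₂, x₅.
That leaves x₅ = X. Eliminate X elsewhere: x₁, x₂.
That leaves x₁ = W.
x₂ must be Y (only option left).

x₁=W, x₂=Y, x₃=U, x₄=V, x₅=X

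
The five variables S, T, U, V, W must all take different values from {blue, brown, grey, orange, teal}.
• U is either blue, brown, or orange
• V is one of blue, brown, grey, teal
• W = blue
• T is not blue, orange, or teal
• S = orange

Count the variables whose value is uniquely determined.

5

S's domain is down to {orange}, so S = orange. Eliminate orange elsewhere: U.
W must be blue (only option left). Eliminate blue elsewhere: U, V.
U's domain is down to {brown}, so U = brown. Strike brown from T, V.
T's domain is down to {grey}, so T = grey. Remove grey from V.
V has just one choice, so V = teal.
Every variable is fixed: S=orange, T=grey, U=brown, V=teal, W=blue. That makes 5.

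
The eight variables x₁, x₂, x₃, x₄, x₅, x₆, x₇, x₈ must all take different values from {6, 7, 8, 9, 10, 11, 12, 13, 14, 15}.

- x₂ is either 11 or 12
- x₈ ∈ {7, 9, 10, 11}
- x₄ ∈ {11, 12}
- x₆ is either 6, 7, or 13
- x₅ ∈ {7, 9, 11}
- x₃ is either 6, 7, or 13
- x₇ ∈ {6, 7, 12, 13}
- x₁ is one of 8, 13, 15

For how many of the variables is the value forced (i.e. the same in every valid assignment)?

2

The 2 variables x₂ and x₄ are confined to {11, 12}, which locks those values in; drop them from x₅, x₇, x₈.
The 3 variables x₃, x₆, x₇ are confined to {6, 7, 13}, which locks those values in; drop them from x₁, x₅, x₈.
x₅'s domain is down to {9}, so x₅ = 9. Strike 9 from x₈.
x₈'s domain is down to {10}, so x₈ = 10.
Determined: x₅=9, x₈=10. The other variables each still have more than one consistent value. That makes 2.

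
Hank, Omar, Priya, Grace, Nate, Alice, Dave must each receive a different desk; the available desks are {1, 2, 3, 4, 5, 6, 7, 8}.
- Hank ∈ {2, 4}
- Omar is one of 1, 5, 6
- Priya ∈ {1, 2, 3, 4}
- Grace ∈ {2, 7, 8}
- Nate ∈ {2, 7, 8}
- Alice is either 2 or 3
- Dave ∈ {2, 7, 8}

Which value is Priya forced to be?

Grace, Nate, Dave between them cover only {2, 7, 8} — a naked triple. Remove those values from Hank, Priya, Alice.
Hank must be 4 (only option left). Remove 4 from Priya.
Alice must be 3 (only option left). So Priya can't be 3.
So Priya = 1.

1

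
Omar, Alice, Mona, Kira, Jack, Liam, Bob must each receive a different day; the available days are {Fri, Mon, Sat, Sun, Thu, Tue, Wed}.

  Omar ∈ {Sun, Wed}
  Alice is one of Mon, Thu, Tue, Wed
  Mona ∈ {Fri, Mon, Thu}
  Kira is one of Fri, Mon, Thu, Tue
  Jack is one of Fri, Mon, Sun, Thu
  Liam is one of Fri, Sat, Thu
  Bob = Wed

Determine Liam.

Bob has just one choice, so Bob = Wed. Remove Wed from Omar, Alice.
Omar must be Sun (only option left). So Jack can't be Sun.
Among the 5 still-open variables, Sat fits only Liam (and all 5 values in {Fri, Mon, Sat, Thu, Tue} must be used), so Liam = Sat.

Sat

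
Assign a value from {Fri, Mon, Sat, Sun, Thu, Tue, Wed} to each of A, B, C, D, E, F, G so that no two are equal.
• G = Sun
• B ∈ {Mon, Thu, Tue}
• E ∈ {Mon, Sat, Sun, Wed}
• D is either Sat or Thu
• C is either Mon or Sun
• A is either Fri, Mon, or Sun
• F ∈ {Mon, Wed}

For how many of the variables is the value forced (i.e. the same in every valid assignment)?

G has just one choice, so G = Sun. Remove Sun from A, C, E.
That leaves C = Mon. So A, B, E, F can't be Mon.
F has just one choice, so F = Wed. So E can't be Wed.
A's domain is down to {Fri}, so A = Fri.
E has just one choice, so E = Sat. Remove Sat from D.
D must be Thu (only option left). Remove Thu from B.
That leaves B = Tue.
Every variable is fixed: A=Fri, B=Tue, C=Mon, D=Thu, E=Sat, F=Wed, G=Sun. That makes 7.

7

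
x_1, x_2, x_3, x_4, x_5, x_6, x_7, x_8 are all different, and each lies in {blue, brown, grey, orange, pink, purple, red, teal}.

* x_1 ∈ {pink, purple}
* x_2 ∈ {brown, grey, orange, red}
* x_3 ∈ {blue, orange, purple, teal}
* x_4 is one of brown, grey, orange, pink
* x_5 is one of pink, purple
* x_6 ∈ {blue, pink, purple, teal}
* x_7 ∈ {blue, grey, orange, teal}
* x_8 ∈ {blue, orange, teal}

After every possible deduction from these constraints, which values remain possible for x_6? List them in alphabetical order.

blue, teal

The 8 variables draw from only 8 values {blue, brown, grey, orange, pink, purple, red, teal}, so each is used; only x_2 can be red, hence x_2 = red.
The 7 still-open variables together cover exactly {blue, brown, grey, orange, pink, purple, teal} — 7 values for 7 variables — and brown appears only in x_4's list, so x_4 = brown.
Among the 6 still-open variables, grey fits only x_7 (and all 6 values in {blue, grey, orange, pink, purple, teal} must be used), so x_7 = grey.
x_1 and x_5 between them cover only {pink, purple} — a naked pair. Remove those values from x_3, x_6.
No further eliminations apply; x_6 can still be any of blue, teal.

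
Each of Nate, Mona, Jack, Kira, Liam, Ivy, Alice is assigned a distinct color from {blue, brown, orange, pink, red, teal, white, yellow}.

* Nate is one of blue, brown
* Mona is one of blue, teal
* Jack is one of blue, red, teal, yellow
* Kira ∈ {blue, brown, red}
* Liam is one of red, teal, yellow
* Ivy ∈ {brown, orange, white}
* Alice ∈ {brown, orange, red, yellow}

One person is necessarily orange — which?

Among the 7 variables, white fits only Ivy (and all 7 values in {blue, brown, orange, red, teal, white, yellow} must be used), so Ivy = white.
The 6 still-open variables together cover exactly {blue, brown, orange, red, teal, yellow} — 6 values for 6 variables — and orange appears only in Alice's list, so Alice = orange.

Alice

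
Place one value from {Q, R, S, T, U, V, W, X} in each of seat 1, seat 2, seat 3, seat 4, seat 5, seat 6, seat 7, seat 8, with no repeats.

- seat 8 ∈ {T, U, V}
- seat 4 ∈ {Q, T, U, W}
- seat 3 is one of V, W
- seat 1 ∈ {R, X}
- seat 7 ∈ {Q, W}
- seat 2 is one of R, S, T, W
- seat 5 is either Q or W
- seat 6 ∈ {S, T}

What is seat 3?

The 8 variables draw from only 8 values {Q, R, S, T, U, V, W, X}, so each is used; only seat 1 can be X, hence seat 1 = X.
The 7 still-open variables together cover exactly {Q, R, S, T, U, V, W} — 7 values for 7 variables — and R appears only in seat 2's list, so seat 2 = R.
The 6 still-open variables draw from only 6 values {Q, S, T, U, V, W}, so each is used; only seat 6 can be S, hence seat 6 = S.
seat 5 and seat 7 share exactly the 2 values {Q, W}; by pigeonhole those values go to them, so strike Q, W from seat 3, seat 4.
So seat 3 = V.

V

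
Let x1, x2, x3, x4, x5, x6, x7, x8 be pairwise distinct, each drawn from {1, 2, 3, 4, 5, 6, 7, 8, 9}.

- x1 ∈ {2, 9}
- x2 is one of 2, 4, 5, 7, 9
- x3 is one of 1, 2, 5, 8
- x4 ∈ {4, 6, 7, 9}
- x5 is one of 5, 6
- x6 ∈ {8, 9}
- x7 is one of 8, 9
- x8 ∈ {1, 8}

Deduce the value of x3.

5

The 2 variables x6 and x7 are confined to {8, 9}, which locks those values in; drop them from x1, x2, x3, x4, x8.
x1 has just one choice, so x1 = 2. So x2, x3 can't be 2.
x8 must be 1 (only option left). So x3 can't be 1.
So x3 = 5.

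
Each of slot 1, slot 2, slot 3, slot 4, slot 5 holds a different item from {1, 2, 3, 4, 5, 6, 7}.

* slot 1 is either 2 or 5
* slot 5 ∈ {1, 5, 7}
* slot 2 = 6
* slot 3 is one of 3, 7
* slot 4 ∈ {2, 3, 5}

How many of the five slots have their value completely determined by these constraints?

slot 2 must be 6 (only option left).
Determined: slot 2=6. The other slots each still have more than one consistent value. That makes 1.

1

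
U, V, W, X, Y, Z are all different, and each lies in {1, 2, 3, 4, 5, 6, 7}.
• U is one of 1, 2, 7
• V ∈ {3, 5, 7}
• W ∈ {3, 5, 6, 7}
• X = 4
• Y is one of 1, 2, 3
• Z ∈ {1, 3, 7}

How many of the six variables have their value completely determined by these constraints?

1

X's domain is down to {4}, so X = 4.
Determined: X=4. The other variables each still have more than one consistent value. That makes 1.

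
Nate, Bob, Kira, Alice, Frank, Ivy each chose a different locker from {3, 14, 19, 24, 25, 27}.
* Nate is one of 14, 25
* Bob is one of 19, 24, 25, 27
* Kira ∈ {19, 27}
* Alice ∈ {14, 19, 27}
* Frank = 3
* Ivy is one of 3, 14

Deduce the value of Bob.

24

Frank has just one choice, so Frank = 3. Strike 3 from Ivy.
Ivy's domain is down to {14}, so Ivy = 14. Strike 14 from Nate, Alice.
Nate must be 25 (only option left). Eliminate 25 elsewhere: Bob.
Among the 3 still-open variables, 24 fits only Bob (and all 3 values in {19, 24, 27} must be used), so Bob = 24.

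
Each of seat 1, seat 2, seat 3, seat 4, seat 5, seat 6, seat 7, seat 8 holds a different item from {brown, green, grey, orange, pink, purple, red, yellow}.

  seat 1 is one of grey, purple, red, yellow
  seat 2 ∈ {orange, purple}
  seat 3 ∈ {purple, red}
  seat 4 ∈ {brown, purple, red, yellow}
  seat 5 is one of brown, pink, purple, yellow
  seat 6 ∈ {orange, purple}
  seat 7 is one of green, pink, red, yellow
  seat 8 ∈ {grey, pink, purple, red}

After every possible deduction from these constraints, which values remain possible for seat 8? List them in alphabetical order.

grey, pink

Among the 8 variables, green fits only seat 7 (and all 8 values in {brown, green, grey, orange, pink, purple, red, yellow} must be used), so seat 7 = green.
seat 2 and seat 6 between them cover only {orange, purple} — a naked pair. Remove those values from seat 1, seat 3, seat 4, seat 5, seat 8.
That leaves seat 3 = red. Strike red from seat 1, seat 4, seat 8.
No further eliminations apply; seat 8 can still be any of grey, pink.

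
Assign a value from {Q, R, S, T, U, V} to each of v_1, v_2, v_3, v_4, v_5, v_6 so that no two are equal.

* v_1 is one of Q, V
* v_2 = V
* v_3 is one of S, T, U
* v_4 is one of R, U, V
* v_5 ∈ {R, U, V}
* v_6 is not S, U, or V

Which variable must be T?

v_2's domain is down to {V}, so v_2 = V. Eliminate V elsewhere: v_1, v_4, v_5.
v_1's domain is down to {Q}, so v_1 = Q. Strike Q from v_6.
The 4 still-open variables together cover exactly {R, S, T, U} — 4 values for 4 variables — and S appears only in v_3's list, so v_3 = S.
The 3 still-open variables draw from only 3 values {R, T, U}, so each is used; only v_6 can be T, hence v_6 = T.

v_6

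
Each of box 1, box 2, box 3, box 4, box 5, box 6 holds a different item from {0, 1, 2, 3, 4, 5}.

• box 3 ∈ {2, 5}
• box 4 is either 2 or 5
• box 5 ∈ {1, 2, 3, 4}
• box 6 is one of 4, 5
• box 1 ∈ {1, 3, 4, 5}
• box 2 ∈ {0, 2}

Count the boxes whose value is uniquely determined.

Among the 6 variables, 0 fits only box 2 (and all 6 values in {0, 1, 2, 3, 4, 5} must be used), so box 2 = 0.
box 3 and box 4 between them cover only {2, 5} — a naked pair. Remove those values from box 1, box 5, box 6.
box 6's domain is down to {4}, so box 6 = 4. Strike 4 from box 1, box 5.
Determined: box 2=0, box 6=4. The other boxes each still have more than one consistent value. That makes 2.

2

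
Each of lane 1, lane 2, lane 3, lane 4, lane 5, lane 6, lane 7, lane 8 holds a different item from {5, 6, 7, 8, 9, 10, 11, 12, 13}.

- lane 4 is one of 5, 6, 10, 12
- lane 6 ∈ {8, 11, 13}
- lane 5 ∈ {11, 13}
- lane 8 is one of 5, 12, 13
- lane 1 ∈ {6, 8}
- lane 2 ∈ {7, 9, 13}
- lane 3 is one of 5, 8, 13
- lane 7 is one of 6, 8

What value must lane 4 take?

The 2 variables lane 1 and lane 7 are confined to {6, 8}, which locks those values in; drop them from lane 3, lane 4, lane 6.
The 2 variables lane 5 and lane 6 are confined to {11, 13}, which locks those values in; drop them from lane 2, lane 3, lane 8.
That leaves lane 3 = 5. Eliminate 5 elsewhere: lane 4, lane 8.
lane 8 must be 12 (only option left). Remove 12 from lane 4.
So lane 4 = 10.

10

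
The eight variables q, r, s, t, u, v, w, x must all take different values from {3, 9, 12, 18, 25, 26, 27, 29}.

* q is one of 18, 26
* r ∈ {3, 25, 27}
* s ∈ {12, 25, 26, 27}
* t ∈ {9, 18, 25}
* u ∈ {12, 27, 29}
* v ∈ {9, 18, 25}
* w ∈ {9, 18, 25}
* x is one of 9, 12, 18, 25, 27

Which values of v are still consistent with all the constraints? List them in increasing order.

9, 18, 25

The 8 variables together cover exactly {3, 9, 12, 18, 25, 26, 27, 29} — 8 values for 8 variables — and 3 appears only in r's list, so r = 3.
The 7 still-open variables together cover exactly {9, 12, 18, 25, 26, 27, 29} — 7 values for 7 variables — and 29 appears only in u's list, so u = 29.
t, v, w share exactly the 3 values {9, 18, 25}; by pigeonhole those values go to them, so strike 9, 18, 25 from q, s, x.
q has just one choice, so q = 26. So s can't be 26.
No further eliminations apply; v can still be any of 9, 18, 25.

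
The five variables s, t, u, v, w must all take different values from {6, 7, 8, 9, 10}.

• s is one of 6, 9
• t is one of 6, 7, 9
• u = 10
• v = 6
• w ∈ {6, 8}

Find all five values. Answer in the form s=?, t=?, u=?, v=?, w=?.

s=9, t=7, u=10, v=6, w=8

u must be 10 (only option left).
That leaves v = 6. Remove 6 from s, t, w.
w has just one choice, so w = 8.
s has just one choice, so s = 9. Eliminate 9 elsewhere: t.
t's domain is down to {7}, so t = 7.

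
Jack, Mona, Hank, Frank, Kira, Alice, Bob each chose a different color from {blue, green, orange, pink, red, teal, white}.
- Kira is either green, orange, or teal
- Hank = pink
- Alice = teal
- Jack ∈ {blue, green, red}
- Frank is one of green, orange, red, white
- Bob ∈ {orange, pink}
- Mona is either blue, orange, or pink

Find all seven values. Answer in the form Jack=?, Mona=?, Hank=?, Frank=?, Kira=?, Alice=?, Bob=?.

Jack=red, Mona=blue, Hank=pink, Frank=white, Kira=green, Alice=teal, Bob=orange

Hank has just one choice, so Hank = pink. Strike pink from Mona, Bob.
Alice has just one choice, so Alice = teal. Strike teal from Kira.
Bob has just one choice, so Bob = orange. Eliminate orange elsewhere: Mona, Frank, Kira.
Mona's domain is down to {blue}, so Mona = blue. Strike blue from Jack.
Kira has just one choice, so Kira = green. Remove green from Jack, Frank.
Jack must be red (only option left). Remove red from Frank.
Frank's domain is down to {white}, so Frank = white.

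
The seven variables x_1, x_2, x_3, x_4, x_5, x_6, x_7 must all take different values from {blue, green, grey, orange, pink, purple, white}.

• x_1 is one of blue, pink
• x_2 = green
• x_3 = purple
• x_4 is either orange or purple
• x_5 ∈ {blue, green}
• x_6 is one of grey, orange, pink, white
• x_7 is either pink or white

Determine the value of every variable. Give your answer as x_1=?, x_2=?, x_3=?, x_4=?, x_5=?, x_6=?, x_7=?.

x_2's domain is down to {green}, so x_2 = green. Strike green from x_5.
x_3's domain is down to {purple}, so x_3 = purple. So x_4 can't be purple.
That leaves x_4 = orange. Remove orange from x_6.
x_5 has just one choice, so x_5 = blue. Eliminate blue elsewhere: x_1.
x_1 has just one choice, so x_1 = pink. Remove pink from x_6, x_7.
x_7's domain is down to {white}, so x_7 = white. Remove white from x_6.
x_6 must be grey (only option left).

x_1=pink, x_2=green, x_3=purple, x_4=orange, x_5=blue, x_6=grey, x_7=white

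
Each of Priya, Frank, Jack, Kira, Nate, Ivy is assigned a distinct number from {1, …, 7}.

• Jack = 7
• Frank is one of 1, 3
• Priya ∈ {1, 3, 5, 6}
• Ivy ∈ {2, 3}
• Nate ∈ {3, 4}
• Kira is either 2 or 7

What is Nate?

Jack must be 7 (only option left). Eliminate 7 elsewhere: Kira.
Kira must be 2 (only option left). Strike 2 from Ivy.
Ivy has just one choice, so Ivy = 3. Strike 3 from Priya, Frank, Nate.
So Nate = 4.

4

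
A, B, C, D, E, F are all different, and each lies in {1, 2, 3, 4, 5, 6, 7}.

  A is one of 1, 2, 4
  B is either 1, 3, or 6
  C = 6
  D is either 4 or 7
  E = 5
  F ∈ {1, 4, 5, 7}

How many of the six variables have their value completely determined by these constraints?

2

C's domain is down to {6}, so C = 6. Remove 6 from B.
That leaves E = 5. Remove 5 from F.
Determined: C=6, E=5. The other variables each still have more than one consistent value. That makes 2.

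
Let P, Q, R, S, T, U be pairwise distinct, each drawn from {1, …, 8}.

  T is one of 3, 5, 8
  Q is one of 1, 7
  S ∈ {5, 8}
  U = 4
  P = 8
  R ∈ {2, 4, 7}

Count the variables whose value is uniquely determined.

P's domain is down to {8}, so P = 8. Remove 8 from S, T.
S has just one choice, so S = 5. Strike 5 from T.
That leaves T = 3.
U's domain is down to {4}, so U = 4. Strike 4 from R.
Determined: P=8, S=5, T=3, U=4. The other variables each still have more than one consistent value. That makes 4.

4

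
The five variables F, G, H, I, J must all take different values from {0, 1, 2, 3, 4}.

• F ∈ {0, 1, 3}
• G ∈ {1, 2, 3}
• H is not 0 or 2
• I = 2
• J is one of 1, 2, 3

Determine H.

I's domain is down to {2}, so I = 2. Strike 2 from G, J.
The 4 still-open variables draw from only 4 values {0, 1, 3, 4}, so each is used; only F can be 0, hence F = 0.
Among the 3 still-open variables, 4 fits only H (and all 3 values in {1, 3, 4} must be used), so H = 4.

4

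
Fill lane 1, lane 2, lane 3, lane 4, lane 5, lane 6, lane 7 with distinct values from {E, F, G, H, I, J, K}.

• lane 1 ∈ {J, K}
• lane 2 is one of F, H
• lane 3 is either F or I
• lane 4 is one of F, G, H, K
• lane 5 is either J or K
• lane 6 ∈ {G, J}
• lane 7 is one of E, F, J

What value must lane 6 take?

G

The 7 variables together cover exactly {E, F, G, H, I, J, K} — 7 values for 7 variables — and E appears only in lane 7's list, so lane 7 = E.
The 6 still-open variables draw from only 6 values {F, G, H, I, J, K}, so each is used; only lane 3 can be I, hence lane 3 = I.
lane 1 and lane 5 between them cover only {J, K} — a naked pair. Remove those values from lane 4, lane 6.
So lane 6 = G.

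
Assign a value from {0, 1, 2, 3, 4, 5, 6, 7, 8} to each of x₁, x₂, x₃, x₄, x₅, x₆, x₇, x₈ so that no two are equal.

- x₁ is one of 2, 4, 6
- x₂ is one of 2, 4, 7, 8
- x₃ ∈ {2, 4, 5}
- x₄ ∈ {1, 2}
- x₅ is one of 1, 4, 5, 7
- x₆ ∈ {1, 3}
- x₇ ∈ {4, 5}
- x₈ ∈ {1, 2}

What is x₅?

The 8 variables together cover exactly {1, 2, 3, 4, 5, 6, 7, 8} — 8 values for 8 variables — and 3 appears only in x₆'s list, so x₆ = 3.
Among the 7 still-open variables, 6 fits only x₁ (and all 7 values in {1, 2, 4, 5, 6, 7, 8} must be used), so x₁ = 6.
The 6 still-open variables together cover exactly {1, 2, 4, 5, 7, 8} — 6 values for 6 variables — and 8 appears only in x₂'s list, so x₂ = 8.
The 5 still-open variables together cover exactly {1, 2, 4, 5, 7} — 5 values for 5 variables — and 7 appears only in x₅'s list, so x₅ = 7.

7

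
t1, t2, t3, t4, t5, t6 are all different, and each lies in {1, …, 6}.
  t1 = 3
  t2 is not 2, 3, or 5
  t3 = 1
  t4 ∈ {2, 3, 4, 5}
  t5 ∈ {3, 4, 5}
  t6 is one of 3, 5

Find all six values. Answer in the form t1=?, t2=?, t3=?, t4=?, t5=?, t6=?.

t1 must be 3 (only option left). Remove 3 from t4, t5, t6.
That leaves t3 = 1. Remove 1 from t2.
t6 must be 5 (only option left). Remove 5 from t4, t5.
That leaves t5 = 4. So t2, t4 can't be 4.
That leaves t2 = 6.
That leaves t4 = 2.

t1=3, t2=6, t3=1, t4=2, t5=4, t6=5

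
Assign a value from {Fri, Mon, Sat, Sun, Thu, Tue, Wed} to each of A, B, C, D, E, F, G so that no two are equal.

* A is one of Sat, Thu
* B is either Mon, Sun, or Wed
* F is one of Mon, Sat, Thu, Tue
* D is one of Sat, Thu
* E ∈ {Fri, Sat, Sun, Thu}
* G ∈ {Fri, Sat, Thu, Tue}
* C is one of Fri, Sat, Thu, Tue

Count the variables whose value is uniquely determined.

3

Among the 7 variables, Wed fits only B (and all 7 values in {Fri, Mon, Sat, Sun, Thu, Tue, Wed} must be used), so B = Wed.
The 6 still-open variables together cover exactly {Fri, Mon, Sat, Sun, Thu, Tue} — 6 values for 6 variables — and Mon appears only in F's list, so F = Mon.
Among the 5 still-open variables, Sun fits only E (and all 5 values in {Fri, Sat, Sun, Thu, Tue} must be used), so E = Sun.
The 2 variables A and D are confined to {Sat, Thu}, which locks those values in; drop them from C, G.
Determined: B=Wed, E=Sun, F=Mon. The other variables each still have more than one consistent value. That makes 3.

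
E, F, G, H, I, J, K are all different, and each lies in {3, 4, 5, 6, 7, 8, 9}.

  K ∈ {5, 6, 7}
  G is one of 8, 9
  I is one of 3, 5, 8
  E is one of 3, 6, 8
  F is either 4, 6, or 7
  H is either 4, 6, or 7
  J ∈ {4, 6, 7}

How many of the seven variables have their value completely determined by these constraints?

The 7 variables together cover exactly {3, 4, 5, 6, 7, 8, 9} — 7 values for 7 variables — and 9 appears only in G's list, so G = 9.
F, H, J share exactly the 3 values {4, 6, 7}; by pigeonhole those values go to them, so strike 4, 6, 7 from E, K.
That leaves K = 5. Strike 5 from I.
Determined: G=9, K=5. The other variables each still have more than one consistent value. That makes 2.

2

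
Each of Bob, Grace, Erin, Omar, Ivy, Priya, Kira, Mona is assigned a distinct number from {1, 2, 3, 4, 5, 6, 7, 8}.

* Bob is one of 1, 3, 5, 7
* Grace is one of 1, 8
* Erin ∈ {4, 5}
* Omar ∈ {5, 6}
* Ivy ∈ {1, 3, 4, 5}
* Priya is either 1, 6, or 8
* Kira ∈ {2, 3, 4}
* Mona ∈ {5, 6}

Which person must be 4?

Among the 8 variables, 2 fits only Kira (and all 8 values in {1, 2, 3, 4, 5, 6, 7, 8} must be used), so Kira = 2.
The 7 still-open variables draw from only 7 values {1, 3, 4, 5, 6, 7, 8}, so each is used; only Bob can be 7, hence Bob = 7.
Among the 6 still-open variables, 3 fits only Ivy (and all 6 values in {1, 3, 4, 5, 6, 8} must be used), so Ivy = 3.
Among the 5 still-open variables, 4 fits only Erin (and all 5 values in {1, 4, 5, 6, 8} must be used), so Erin = 4.

Erin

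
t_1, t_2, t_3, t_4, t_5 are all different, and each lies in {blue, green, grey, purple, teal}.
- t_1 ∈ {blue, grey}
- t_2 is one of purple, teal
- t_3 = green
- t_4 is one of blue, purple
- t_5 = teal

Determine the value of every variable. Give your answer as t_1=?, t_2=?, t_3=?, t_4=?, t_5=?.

t_1=grey, t_2=purple, t_3=green, t_4=blue, t_5=teal

t_3 must be green (only option left).
t_5 must be teal (only option left). Eliminate teal elsewhere: t_2.
t_2 must be purple (only option left). Eliminate purple elsewhere: t_4.
t_4's domain is down to {blue}, so t_4 = blue. Strike blue from t_1.
That leaves t_1 = grey.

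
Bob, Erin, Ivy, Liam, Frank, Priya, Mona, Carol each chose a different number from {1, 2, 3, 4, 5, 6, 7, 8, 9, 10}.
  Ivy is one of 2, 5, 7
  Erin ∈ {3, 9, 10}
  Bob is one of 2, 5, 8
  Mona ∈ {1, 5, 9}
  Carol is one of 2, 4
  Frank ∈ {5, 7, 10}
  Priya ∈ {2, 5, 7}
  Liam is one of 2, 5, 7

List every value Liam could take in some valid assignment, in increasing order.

2, 5, 7

Ivy, Liam, Priya between them cover only {2, 5, 7} — a naked triple. Remove those values from Bob, Frank, Mona, Carol.
Bob must be 8 (only option left).
Frank must be 10 (only option left). So Erin can't be 10.
Carol must be 4 (only option left).
No further eliminations apply; Liam can still be any of 2, 5, 7.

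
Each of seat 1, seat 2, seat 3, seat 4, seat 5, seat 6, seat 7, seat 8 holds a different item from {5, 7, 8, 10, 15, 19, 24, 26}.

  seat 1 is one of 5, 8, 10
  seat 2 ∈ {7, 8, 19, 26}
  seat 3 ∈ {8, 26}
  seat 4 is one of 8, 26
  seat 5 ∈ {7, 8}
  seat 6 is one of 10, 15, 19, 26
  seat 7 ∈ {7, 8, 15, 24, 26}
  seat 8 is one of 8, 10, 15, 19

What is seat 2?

19

Among the 8 variables, 5 fits only seat 1 (and all 8 values in {5, 7, 8, 10, 15, 19, 24, 26} must be used), so seat 1 = 5.
The 7 still-open variables draw from only 7 values {7, 8, 10, 15, 19, 24, 26}, so each is used; only seat 7 can be 24, hence seat 7 = 24.
The 2 variables seat 3 and seat 4 are confined to {8, 26}, which locks those values in; drop them from seat 2, seat 5, seat 6, seat 8.
seat 5 must be 7 (only option left). Eliminate 7 elsewhere: seat 2.
So seat 2 = 19.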